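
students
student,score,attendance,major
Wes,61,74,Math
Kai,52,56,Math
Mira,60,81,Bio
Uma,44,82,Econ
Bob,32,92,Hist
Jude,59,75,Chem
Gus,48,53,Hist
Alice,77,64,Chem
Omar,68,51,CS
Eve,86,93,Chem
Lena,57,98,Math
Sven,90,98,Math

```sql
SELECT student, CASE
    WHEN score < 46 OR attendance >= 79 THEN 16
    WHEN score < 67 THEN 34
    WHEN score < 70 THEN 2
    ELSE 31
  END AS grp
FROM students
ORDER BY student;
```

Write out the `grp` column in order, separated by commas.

student=Alice: ELSE → 31
student=Bob: score < 46 OR attendance >= 79 → 16
student=Eve: score < 46 OR attendance >= 79 → 16
student=Gus: score < 67 → 34
student=Jude: score < 67 → 34
student=Kai: score < 67 → 34
student=Lena: score < 46 OR attendance >= 79 → 16
student=Mira: score < 46 OR attendance >= 79 → 16
student=Omar: score < 70 → 2
student=Sven: score < 46 OR attendance >= 79 → 16
student=Uma: score < 46 OR attendance >= 79 → 16
student=Wes: score < 67 → 34

31, 16, 16, 34, 34, 34, 16, 16, 2, 16, 16, 34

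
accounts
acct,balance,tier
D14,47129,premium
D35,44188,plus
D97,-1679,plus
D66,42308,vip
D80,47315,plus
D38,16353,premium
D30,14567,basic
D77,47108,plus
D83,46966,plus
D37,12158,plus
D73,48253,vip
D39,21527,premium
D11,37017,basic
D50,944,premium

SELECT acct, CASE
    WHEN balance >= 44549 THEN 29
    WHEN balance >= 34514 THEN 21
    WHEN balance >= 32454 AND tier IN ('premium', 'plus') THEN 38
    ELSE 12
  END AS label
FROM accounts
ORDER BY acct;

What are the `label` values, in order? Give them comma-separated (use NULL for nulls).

21, 29, 12, 21, 12, 12, 12, 12, 21, 29, 29, 29, 29, 12

acct=D11: balance >= 34514 → 21
acct=D14: balance >= 44549 → 29
acct=D30: ELSE → 12
acct=D35: balance >= 34514 → 21
acct=D37: ELSE → 12
acct=D38: ELSE → 12
acct=D39: ELSE → 12
acct=D50: ELSE → 12
acct=D66: balance >= 34514 → 21
acct=D73: balance >= 44549 → 29
acct=D77: balance >= 44549 → 29
acct=D80: balance >= 44549 → 29
acct=D83: balance >= 44549 → 29
acct=D97: ELSE → 12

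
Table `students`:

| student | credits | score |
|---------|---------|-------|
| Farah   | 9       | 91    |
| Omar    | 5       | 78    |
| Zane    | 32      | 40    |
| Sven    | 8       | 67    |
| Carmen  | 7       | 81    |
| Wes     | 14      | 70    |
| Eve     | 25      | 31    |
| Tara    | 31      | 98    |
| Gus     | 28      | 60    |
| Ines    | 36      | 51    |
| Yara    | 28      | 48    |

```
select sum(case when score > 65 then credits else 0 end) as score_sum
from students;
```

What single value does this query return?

student=Farah: ✓ → 9
student=Omar: ✓ → 5
student=Zane: ✗
student=Sven: ✓ → 8
student=Carmen: ✓ → 7
student=Wes: ✓ → 14
student=Eve: ✗
student=Tara: ✓ → 31
student=Gus: ✗
student=Ines: ✗
student=Yara: ✗
score_sum = 9 + 5 + 8 + 7 + 14 + 31 = 74

74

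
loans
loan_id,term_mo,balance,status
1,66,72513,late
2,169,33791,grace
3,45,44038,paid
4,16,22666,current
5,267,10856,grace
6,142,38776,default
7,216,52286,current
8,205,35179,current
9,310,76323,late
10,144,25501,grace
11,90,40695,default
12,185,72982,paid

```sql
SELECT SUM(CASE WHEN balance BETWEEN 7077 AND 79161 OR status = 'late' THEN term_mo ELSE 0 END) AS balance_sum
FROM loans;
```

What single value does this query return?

1855

loan_id=1: ✓ → 66
loan_id=2: ✓ → 169
loan_id=3: ✓ → 45
loan_id=4: ✓ → 16
loan_id=5: ✓ → 267
loan_id=6: ✓ → 142
loan_id=7: ✓ → 216
loan_id=8: ✓ → 205
loan_id=9: ✓ → 310
loan_id=10: ✓ → 144
loan_id=11: ✓ → 90
loan_id=12: ✓ → 185
balance_sum = 66 + 169 + 45 + 16 + 267 + 142 + 216 + 205 + 310 + 144 + 90 + 185 = 1855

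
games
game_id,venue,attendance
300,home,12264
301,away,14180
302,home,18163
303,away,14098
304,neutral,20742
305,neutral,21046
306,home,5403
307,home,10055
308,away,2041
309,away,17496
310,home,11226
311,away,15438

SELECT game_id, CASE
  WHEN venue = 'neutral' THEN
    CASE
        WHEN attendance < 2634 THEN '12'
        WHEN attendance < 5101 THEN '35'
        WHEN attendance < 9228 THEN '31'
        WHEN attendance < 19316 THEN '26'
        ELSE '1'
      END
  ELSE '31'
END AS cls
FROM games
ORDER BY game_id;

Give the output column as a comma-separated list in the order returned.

31, 31, 31, 31, 1, 1, 31, 31, 31, 31, 31, 31

game_id=300: venue='home' → outer ELSE → 31
game_id=301: venue='away' → outer ELSE → 31
game_id=302: venue='home' → outer ELSE → 31
game_id=303: venue='away' → outer ELSE → 31
game_id=304: venue='neutral' → inner[ELSE] → 1
game_id=305: venue='neutral' → inner[ELSE] → 1
game_id=306: venue='home' → outer ELSE → 31
game_id=307: venue='home' → outer ELSE → 31
game_id=308: venue='away' → outer ELSE → 31
game_id=309: venue='away' → outer ELSE → 31
game_id=310: venue='home' → outer ELSE → 31
game_id=311: venue='away' → outer ELSE → 31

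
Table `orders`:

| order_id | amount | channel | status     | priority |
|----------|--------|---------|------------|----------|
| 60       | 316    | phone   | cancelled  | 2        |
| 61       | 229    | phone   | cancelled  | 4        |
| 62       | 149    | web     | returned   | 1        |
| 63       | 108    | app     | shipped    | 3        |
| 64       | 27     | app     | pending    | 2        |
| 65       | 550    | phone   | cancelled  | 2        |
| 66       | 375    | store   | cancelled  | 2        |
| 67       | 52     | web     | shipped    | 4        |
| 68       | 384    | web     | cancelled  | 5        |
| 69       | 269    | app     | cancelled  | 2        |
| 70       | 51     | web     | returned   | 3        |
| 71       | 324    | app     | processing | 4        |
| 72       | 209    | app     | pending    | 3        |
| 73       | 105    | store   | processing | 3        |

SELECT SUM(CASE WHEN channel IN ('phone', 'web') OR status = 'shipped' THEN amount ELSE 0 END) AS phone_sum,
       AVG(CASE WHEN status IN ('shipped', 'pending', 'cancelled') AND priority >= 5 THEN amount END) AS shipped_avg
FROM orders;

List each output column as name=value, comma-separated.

phone_sum=1839, shipped_avg=384

[phone_sum: channel IN ('phone', 'web') OR status = 'shipped']
order_id=60: ✓ → 316
order_id=61: ✓ → 229
order_id=62: ✓ → 149
order_id=63: ✓ → 108
order_id=64: ✗
order_id=65: ✓ → 550
order_id=66: ✗
order_id=67: ✓ → 52
order_id=68: ✓ → 384
order_id=69: ✗
order_id=70: ✓ → 51
order_id=71: ✗
order_id=72: ✗
order_id=73: ✗
phone_sum = 316 + 229 + 149 + 108 + 550 + 52 + 384 + 51 = 1839
—
[shipped_avg: status IN ('shipped', 'pending', 'cancelled') AND priority >= 5]
order_id=60: ✗
order_id=61: ✗
order_id=62: ✗
order_id=63: ✗
order_id=64: ✗
order_id=65: ✗
order_id=66: ✗
order_id=67: ✗
order_id=68: ✓ → 384
order_id=69: ✗
order_id=70: ✗
order_id=71: ✗
order_id=72: ✗
order_id=73: ✗
shipped_avg = 384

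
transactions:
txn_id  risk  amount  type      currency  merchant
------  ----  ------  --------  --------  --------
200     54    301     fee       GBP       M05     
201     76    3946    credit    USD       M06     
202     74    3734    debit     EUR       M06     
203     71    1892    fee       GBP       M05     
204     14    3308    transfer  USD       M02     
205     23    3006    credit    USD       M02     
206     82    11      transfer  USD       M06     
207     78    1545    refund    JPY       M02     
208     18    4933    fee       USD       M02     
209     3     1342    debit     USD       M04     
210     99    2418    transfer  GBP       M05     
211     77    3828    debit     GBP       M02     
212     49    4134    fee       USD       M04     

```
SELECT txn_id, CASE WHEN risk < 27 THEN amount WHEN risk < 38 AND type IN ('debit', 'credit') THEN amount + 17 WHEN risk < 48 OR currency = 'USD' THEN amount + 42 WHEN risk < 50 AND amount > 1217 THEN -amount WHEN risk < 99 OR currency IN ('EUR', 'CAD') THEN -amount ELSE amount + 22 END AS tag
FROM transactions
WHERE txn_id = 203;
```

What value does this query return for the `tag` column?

txn_id = 203: risk=71, amount=1892, type=fee, currency=GBP, merchant=M05.
risk < 27 → false
risk < 38 AND type IN ('debit', 'credit') → false
risk < 48 OR currency = 'USD' → false
risk < 50 AND amount > 1217 → false
risk < 99 OR currency IN ('EUR', 'CAD') → true → -1892

-1892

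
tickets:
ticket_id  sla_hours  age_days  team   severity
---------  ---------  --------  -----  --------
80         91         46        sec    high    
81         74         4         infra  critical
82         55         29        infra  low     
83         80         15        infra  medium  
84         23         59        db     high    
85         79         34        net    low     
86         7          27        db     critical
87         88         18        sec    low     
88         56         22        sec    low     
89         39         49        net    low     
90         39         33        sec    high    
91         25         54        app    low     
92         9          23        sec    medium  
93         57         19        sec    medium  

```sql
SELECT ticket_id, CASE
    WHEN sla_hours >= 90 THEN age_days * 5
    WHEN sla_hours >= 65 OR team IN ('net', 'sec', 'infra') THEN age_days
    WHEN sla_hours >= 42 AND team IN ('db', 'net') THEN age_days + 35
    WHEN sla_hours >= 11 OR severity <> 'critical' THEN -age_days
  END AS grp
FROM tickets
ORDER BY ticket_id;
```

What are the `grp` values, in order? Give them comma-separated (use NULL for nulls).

230, 4, 29, 15, -59, 34, NULL, 18, 22, 49, 33, -54, 23, 19

ticket_id=80: sla_hours >= 90 → 230
ticket_id=81: sla_hours >= 65 OR team IN ('net', 'sec', 'infra') → 4
ticket_id=82: sla_hours >= 65 OR team IN ('net', 'sec', 'infra') → 29
ticket_id=83: sla_hours >= 65 OR team IN ('net', 'sec', 'infra') → 15
ticket_id=84: sla_hours >= 11 OR severity <> 'critical' → -59
ticket_id=85: sla_hours >= 65 OR team IN ('net', 'sec', 'infra') → 34
ticket_id=86: (no match → NULL) → NULL
ticket_id=87: sla_hours >= 65 OR team IN ('net', 'sec', 'infra') → 18
ticket_id=88: sla_hours >= 65 OR team IN ('net', 'sec', 'infra') → 22
ticket_id=89: sla_hours >= 65 OR team IN ('net', 'sec', 'infra') → 49
ticket_id=90: sla_hours >= 65 OR team IN ('net', 'sec', 'infra') → 33
ticket_id=91: sla_hours >= 11 OR severity <> 'critical' → -54
ticket_id=92: sla_hours >= 65 OR team IN ('net', 'sec', 'infra') → 23
ticket_id=93: sla_hours >= 65 OR team IN ('net', 'sec', 'infra') → 19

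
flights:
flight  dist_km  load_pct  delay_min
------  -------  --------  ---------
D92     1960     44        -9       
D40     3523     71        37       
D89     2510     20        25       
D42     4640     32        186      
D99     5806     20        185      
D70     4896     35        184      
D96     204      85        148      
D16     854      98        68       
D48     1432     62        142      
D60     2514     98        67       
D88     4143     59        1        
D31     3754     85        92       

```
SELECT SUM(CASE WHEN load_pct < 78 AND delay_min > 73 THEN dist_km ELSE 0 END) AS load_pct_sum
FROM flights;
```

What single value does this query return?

flight=D92: ✗
flight=D40: ✗
flight=D89: ✗
flight=D42: ✓ → 4640
flight=D99: ✓ → 5806
flight=D70: ✓ → 4896
flight=D96: ✗
flight=D16: ✗
flight=D48: ✓ → 1432
flight=D60: ✗
flight=D88: ✗
flight=D31: ✗
load_pct_sum = 4640 + 5806 + 4896 + 1432 = 16774

16774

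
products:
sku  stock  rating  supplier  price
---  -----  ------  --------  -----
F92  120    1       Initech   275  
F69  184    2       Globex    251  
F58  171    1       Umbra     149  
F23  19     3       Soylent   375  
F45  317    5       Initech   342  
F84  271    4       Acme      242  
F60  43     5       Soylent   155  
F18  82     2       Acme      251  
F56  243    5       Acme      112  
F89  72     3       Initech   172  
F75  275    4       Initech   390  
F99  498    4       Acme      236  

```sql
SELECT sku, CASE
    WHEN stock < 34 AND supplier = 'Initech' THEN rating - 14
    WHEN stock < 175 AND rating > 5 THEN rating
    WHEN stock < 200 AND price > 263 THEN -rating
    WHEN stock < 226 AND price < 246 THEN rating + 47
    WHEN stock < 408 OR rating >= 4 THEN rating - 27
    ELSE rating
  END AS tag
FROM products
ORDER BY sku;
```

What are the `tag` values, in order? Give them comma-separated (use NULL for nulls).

-25, -3, -22, -22, 48, 52, -25, -23, -23, 50, -1, -23

sku=F18: stock < 408 OR rating >= 4 → -25
sku=F23: stock < 200 AND price > 263 → -3
sku=F45: stock < 408 OR rating >= 4 → -22
sku=F56: stock < 408 OR rating >= 4 → -22
sku=F58: stock < 226 AND price < 246 → 48
sku=F60: stock < 226 AND price < 246 → 52
sku=F69: stock < 408 OR rating >= 4 → -25
sku=F75: stock < 408 OR rating >= 4 → -23
sku=F84: stock < 408 OR rating >= 4 → -23
sku=F89: stock < 226 AND price < 246 → 50
sku=F92: stock < 200 AND price > 263 → -1
sku=F99: stock < 408 OR rating >= 4 → -23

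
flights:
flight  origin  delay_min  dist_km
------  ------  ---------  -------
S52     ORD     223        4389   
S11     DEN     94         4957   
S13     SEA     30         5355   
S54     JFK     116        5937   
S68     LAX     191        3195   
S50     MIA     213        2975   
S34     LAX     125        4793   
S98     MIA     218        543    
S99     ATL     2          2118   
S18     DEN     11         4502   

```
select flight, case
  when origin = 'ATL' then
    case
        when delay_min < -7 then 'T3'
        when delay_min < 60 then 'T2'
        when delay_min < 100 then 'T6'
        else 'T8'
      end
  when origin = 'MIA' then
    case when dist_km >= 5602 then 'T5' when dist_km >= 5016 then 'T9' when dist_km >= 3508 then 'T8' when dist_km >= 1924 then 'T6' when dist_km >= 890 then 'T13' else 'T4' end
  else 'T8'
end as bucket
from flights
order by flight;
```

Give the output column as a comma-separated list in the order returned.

T8, T8, T8, T8, T6, T8, T8, T8, T4, T2

flight=S11: origin='DEN' → outer ELSE → T8
flight=S13: origin='SEA' → outer ELSE → T8
flight=S18: origin='DEN' → outer ELSE → T8
flight=S34: origin='LAX' → outer ELSE → T8
flight=S50: origin='MIA' → inner[dist_km >= 1924] → T6
flight=S52: origin='ORD' → outer ELSE → T8
flight=S54: origin='JFK' → outer ELSE → T8
flight=S68: origin='LAX' → outer ELSE → T8
flight=S98: origin='MIA' → inner[ELSE] → T4
flight=S99: origin='ATL' → inner[delay_min < 60] → T2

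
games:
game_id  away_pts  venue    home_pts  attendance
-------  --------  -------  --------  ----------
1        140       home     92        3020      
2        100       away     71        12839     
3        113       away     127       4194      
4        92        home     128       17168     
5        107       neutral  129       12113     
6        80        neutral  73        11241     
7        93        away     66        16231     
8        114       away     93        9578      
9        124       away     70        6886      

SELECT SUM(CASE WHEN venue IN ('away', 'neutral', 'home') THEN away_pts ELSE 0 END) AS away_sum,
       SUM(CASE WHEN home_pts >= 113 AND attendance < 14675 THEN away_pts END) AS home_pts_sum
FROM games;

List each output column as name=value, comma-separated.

[away_sum: venue IN ('away', 'neutral', 'home')]
game_id=1: ✓ → 140
game_id=2: ✓ → 100
game_id=3: ✓ → 113
game_id=4: ✓ → 92
game_id=5: ✓ → 107
game_id=6: ✓ → 80
game_id=7: ✓ → 93
game_id=8: ✓ → 114
game_id=9: ✓ → 124
away_sum = 140 + 100 + 113 + 92 + 107 + 80 + 93 + 114 + 124 = 963
—
[home_pts_sum: home_pts >= 113 AND attendance < 14675]
game_id=1: ✗
game_id=2: ✗
game_id=3: ✓ → 113
game_id=4: ✗
game_id=5: ✓ → 107
game_id=6: ✗
game_id=7: ✗
game_id=8: ✗
game_id=9: ✗
home_pts_sum = 113 + 107 = 220

away_sum=963, home_pts_sum=220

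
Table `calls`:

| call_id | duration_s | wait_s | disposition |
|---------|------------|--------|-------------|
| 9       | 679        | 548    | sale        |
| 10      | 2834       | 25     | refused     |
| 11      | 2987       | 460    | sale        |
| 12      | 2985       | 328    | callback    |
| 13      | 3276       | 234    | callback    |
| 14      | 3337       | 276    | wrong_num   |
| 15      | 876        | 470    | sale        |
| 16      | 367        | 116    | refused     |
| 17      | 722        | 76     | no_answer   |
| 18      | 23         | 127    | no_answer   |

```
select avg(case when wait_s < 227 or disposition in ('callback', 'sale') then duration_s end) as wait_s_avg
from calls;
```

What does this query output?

1638.7777777778

call_id=9: ✓ → 679
call_id=10: ✓ → 2834
call_id=11: ✓ → 2987
call_id=12: ✓ → 2985
call_id=13: ✓ → 3276
call_id=14: ✗
call_id=15: ✓ → 876
call_id=16: ✓ → 367
call_id=17: ✓ → 722
call_id=18: ✓ → 23
wait_s_avg = (679 + 2834 + 2987 + 2985 + 3276 + 876 + 367 + 722 + 23) / 9 = 1638.7777777778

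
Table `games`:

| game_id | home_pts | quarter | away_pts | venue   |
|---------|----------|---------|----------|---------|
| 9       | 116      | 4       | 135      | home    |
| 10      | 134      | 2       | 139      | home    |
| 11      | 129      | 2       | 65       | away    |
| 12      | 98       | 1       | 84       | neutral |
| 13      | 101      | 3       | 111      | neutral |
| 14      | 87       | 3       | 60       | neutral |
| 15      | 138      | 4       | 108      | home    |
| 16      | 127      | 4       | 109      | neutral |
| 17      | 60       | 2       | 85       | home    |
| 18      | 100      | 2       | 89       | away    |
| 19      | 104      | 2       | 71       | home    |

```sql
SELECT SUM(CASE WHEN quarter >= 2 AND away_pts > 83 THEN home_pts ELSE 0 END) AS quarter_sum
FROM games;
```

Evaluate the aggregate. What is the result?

776

game_id=9: ✓ → 116
game_id=10: ✓ → 134
game_id=11: ✗
game_id=12: ✗
game_id=13: ✓ → 101
game_id=14: ✗
game_id=15: ✓ → 138
game_id=16: ✓ → 127
game_id=17: ✓ → 60
game_id=18: ✓ → 100
game_id=19: ✗
quarter_sum = 116 + 134 + 101 + 138 + 127 + 60 + 100 = 776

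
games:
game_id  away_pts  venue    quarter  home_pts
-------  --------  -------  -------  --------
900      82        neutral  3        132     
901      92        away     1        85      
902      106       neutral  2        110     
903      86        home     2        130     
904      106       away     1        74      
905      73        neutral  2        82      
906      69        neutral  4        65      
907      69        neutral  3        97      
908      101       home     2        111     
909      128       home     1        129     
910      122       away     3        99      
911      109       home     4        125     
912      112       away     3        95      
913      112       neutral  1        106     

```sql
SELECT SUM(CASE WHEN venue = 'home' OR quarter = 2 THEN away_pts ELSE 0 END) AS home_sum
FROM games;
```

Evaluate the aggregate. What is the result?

game_id=900: ✗
game_id=901: ✗
game_id=902: ✓ → 106
game_id=903: ✓ → 86
game_id=904: ✗
game_id=905: ✓ → 73
game_id=906: ✗
game_id=907: ✗
game_id=908: ✓ → 101
game_id=909: ✓ → 128
game_id=910: ✗
game_id=911: ✓ → 109
game_id=912: ✗
game_id=913: ✗
home_sum = 106 + 86 + 73 + 101 + 128 + 109 = 603

603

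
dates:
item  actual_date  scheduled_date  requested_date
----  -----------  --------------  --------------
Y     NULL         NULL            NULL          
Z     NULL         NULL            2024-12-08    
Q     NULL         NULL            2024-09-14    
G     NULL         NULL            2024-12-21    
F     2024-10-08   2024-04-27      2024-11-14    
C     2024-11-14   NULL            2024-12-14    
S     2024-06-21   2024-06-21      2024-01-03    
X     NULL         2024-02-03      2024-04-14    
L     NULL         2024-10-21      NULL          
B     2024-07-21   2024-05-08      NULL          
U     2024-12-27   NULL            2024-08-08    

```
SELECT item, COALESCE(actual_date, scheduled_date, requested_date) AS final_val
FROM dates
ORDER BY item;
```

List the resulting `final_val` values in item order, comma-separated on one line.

2024-07-21, 2024-11-14, 2024-10-08, 2024-12-21, 2024-10-21, 2024-09-14, 2024-06-21, 2024-12-27, 2024-02-03, NULL, 2024-12-08

item=B: actual_date=2024-07-21 → 2024-07-21
item=C: actual_date=2024-11-14 → 2024-11-14
item=F: actual_date=2024-10-08 → 2024-10-08
item=G: actual_date=NULL, scheduled_date=NULL, requested_date=2024-12-21 → 2024-12-21
item=L: actual_date=NULL, scheduled_date=2024-10-21 → 2024-10-21
item=Q: actual_date=NULL, scheduled_date=NULL, requested_date=2024-09-14 → 2024-09-14
item=S: actual_date=2024-06-21 → 2024-06-21
item=U: actual_date=2024-12-27 → 2024-12-27
item=X: actual_date=NULL, scheduled_date=2024-02-03 → 2024-02-03
item=Y: actual_date=NULL, scheduled_date=NULL, requested_date=NULL (all NULL) → NULL
item=Z: actual_date=NULL, scheduled_date=NULL, requested_date=2024-12-08 → 2024-12-08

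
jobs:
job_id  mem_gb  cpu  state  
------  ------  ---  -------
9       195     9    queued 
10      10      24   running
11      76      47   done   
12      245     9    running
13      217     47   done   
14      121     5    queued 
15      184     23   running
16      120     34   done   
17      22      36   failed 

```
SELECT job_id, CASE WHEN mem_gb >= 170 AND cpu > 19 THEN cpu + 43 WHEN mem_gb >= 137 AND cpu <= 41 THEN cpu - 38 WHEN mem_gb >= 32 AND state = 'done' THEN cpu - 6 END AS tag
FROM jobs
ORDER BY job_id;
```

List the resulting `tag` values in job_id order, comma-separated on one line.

-29, NULL, 41, -29, 90, NULL, 66, 28, NULL

job_id=9: mem_gb >= 137 AND cpu <= 41 → -29
job_id=10: (no match → NULL) → NULL
job_id=11: mem_gb >= 32 AND state = 'done' → 41
job_id=12: mem_gb >= 137 AND cpu <= 41 → -29
job_id=13: mem_gb >= 170 AND cpu > 19 → 90
job_id=14: (no match → NULL) → NULL
job_id=15: mem_gb >= 170 AND cpu > 19 → 66
job_id=16: mem_gb >= 32 AND state = 'done' → 28
job_id=17: (no match → NULL) → NULL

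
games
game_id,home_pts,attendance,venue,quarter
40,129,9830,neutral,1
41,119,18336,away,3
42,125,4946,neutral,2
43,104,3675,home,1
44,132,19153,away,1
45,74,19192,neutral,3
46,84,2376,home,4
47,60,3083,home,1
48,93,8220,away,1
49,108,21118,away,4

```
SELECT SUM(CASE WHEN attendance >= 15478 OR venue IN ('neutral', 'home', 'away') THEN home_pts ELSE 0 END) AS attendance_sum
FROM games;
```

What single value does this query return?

1028

game_id=40: ✓ → 129
game_id=41: ✓ → 119
game_id=42: ✓ → 125
game_id=43: ✓ → 104
game_id=44: ✓ → 132
game_id=45: ✓ → 74
game_id=46: ✓ → 84
game_id=47: ✓ → 60
game_id=48: ✓ → 93
game_id=49: ✓ → 108
attendance_sum = 129 + 119 + 125 + 104 + 132 + 74 + 84 + 60 + 93 + 108 = 1028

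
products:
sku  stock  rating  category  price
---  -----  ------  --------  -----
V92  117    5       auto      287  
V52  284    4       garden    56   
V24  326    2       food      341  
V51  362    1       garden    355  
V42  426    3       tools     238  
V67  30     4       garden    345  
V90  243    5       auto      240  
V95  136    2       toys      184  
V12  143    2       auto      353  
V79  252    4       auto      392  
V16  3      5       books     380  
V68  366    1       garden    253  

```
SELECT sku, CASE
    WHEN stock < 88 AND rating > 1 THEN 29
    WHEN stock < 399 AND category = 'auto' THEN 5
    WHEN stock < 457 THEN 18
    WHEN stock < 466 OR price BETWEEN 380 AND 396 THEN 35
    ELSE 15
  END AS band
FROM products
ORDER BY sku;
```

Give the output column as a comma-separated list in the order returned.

sku=V12: stock < 399 AND category = 'auto' → 5
sku=V16: stock < 88 AND rating > 1 → 29
sku=V24: stock < 457 → 18
sku=V42: stock < 457 → 18
sku=V51: stock < 457 → 18
sku=V52: stock < 457 → 18
sku=V67: stock < 88 AND rating > 1 → 29
sku=V68: stock < 457 → 18
sku=V79: stock < 399 AND category = 'auto' → 5
sku=V90: stock < 399 AND category = 'auto' → 5
sku=V92: stock < 399 AND category = 'auto' → 5
sku=V95: stock < 457 → 18

5, 29, 18, 18, 18, 18, 29, 18, 5, 5, 5, 18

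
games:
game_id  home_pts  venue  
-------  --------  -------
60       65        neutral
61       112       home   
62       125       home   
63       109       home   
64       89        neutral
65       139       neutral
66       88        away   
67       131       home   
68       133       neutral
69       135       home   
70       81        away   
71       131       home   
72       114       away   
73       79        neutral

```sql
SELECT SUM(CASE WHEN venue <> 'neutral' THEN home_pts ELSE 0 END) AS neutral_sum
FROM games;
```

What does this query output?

game_id=60: ✗
game_id=61: ✓ → 112
game_id=62: ✓ → 125
game_id=63: ✓ → 109
game_id=64: ✗
game_id=65: ✗
game_id=66: ✓ → 88
game_id=67: ✓ → 131
game_id=68: ✗
game_id=69: ✓ → 135
game_id=70: ✓ → 81
game_id=71: ✓ → 131
game_id=72: ✓ → 114
game_id=73: ✗
neutral_sum = 112 + 125 + 109 + 88 + 131 + 135 + 81 + 131 + 114 = 1026

1026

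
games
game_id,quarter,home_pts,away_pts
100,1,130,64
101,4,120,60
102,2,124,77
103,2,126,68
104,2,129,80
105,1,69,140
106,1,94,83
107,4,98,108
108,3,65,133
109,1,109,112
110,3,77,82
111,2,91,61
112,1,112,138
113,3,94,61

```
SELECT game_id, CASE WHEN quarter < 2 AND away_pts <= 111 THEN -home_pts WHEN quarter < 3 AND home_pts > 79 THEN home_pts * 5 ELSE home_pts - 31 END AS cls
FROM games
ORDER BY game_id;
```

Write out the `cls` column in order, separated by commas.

-130, 89, 620, 630, 645, 38, -94, 67, 34, 545, 46, 455, 560, 63

game_id=100: quarter < 2 AND away_pts <= 111 → -130
game_id=101: ELSE → 89
game_id=102: quarter < 3 AND home_pts > 79 → 620
game_id=103: quarter < 3 AND home_pts > 79 → 630
game_id=104: quarter < 3 AND home_pts > 79 → 645
game_id=105: ELSE → 38
game_id=106: quarter < 2 AND away_pts <= 111 → -94
game_id=107: ELSE → 67
game_id=108: ELSE → 34
game_id=109: quarter < 3 AND home_pts > 79 → 545
game_id=110: ELSE → 46
game_id=111: quarter < 3 AND home_pts > 79 → 455
game_id=112: quarter < 3 AND home_pts > 79 → 560
game_id=113: ELSE → 63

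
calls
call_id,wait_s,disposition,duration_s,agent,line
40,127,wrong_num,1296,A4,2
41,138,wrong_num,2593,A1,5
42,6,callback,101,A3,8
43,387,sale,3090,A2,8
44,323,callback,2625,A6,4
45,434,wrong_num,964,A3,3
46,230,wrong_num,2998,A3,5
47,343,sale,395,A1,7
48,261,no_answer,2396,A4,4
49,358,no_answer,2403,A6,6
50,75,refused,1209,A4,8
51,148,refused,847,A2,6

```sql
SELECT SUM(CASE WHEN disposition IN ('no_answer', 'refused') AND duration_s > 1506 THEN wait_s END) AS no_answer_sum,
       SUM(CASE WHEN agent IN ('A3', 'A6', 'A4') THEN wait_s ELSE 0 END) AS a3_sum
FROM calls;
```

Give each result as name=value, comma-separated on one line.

[no_answer_sum: disposition IN ('no_answer', 'refused') AND duration_s > 1506]
call_id=40: ✗
call_id=41: ✗
call_id=42: ✗
call_id=43: ✗
call_id=44: ✗
call_id=45: ✗
call_id=46: ✗
call_id=47: ✗
call_id=48: ✓ → 261
call_id=49: ✓ → 358
call_id=50: ✗
call_id=51: ✗
no_answer_sum = 261 + 358 = 619
—
[a3_sum: agent IN ('A3', 'A6', 'A4')]
call_id=40: ✓ → 127
call_id=41: ✗
call_id=42: ✓ → 6
call_id=43: ✗
call_id=44: ✓ → 323
call_id=45: ✓ → 434
call_id=46: ✓ → 230
call_id=47: ✗
call_id=48: ✓ → 261
call_id=49: ✓ → 358
call_id=50: ✓ → 75
call_id=51: ✗
a3_sum = 127 + 6 + 323 + 434 + 230 + 261 + 358 + 75 = 1814

no_answer_sum=619, a3_sum=1814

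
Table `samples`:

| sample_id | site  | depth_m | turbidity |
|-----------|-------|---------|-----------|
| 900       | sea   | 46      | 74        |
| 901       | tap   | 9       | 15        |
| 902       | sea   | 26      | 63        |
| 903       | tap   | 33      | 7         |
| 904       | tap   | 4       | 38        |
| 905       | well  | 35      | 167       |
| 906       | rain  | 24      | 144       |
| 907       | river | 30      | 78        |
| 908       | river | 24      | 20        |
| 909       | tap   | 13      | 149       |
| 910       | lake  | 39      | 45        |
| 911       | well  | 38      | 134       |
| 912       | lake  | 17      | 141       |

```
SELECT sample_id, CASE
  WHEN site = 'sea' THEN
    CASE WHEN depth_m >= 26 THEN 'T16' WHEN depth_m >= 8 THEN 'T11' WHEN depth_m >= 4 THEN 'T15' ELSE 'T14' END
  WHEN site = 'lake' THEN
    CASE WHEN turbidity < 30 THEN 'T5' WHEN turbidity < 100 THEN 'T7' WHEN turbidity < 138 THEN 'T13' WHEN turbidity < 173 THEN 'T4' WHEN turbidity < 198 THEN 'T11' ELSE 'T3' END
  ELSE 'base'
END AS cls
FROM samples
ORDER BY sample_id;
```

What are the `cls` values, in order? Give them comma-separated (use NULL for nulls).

T16, base, T16, base, base, base, base, base, base, base, T7, base, T4

sample_id=900: site='sea' → inner[depth_m >= 26] → T16
sample_id=901: site='tap' → outer ELSE → base
sample_id=902: site='sea' → inner[depth_m >= 26] → T16
sample_id=903: site='tap' → outer ELSE → base
sample_id=904: site='tap' → outer ELSE → base
sample_id=905: site='well' → outer ELSE → base
sample_id=906: site='rain' → outer ELSE → base
sample_id=907: site='river' → outer ELSE → base
sample_id=908: site='river' → outer ELSE → base
sample_id=909: site='tap' → outer ELSE → base
sample_id=910: site='lake' → inner[turbidity < 100] → T7
sample_id=911: site='well' → outer ELSE → base
sample_id=912: site='lake' → inner[turbidity < 173] → T4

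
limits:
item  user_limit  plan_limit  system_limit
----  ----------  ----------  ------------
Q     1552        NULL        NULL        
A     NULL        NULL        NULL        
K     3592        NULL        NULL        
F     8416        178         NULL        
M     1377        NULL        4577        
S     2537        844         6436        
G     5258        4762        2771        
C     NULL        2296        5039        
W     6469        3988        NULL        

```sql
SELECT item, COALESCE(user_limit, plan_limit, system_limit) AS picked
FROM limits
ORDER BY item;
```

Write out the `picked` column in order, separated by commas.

item=A: user_limit=NULL, plan_limit=NULL, system_limit=NULL (all NULL) → NULL
item=C: user_limit=NULL, plan_limit=2296 → 2296
item=F: user_limit=8416 → 8416
item=G: user_limit=5258 → 5258
item=K: user_limit=3592 → 3592
item=M: user_limit=1377 → 1377
item=Q: user_limit=1552 → 1552
item=S: user_limit=2537 → 2537
item=W: user_limit=6469 → 6469

NULL, 2296, 8416, 5258, 3592, 1377, 1552, 2537, 6469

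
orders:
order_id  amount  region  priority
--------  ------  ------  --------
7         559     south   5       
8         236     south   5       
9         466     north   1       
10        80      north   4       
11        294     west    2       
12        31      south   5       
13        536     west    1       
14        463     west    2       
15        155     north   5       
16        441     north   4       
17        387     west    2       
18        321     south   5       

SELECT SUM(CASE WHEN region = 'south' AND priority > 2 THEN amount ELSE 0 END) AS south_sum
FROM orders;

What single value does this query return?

order_id=7: ✓ → 559
order_id=8: ✓ → 236
order_id=9: ✗
order_id=10: ✗
order_id=11: ✗
order_id=12: ✓ → 31
order_id=13: ✗
order_id=14: ✗
order_id=15: ✗
order_id=16: ✗
order_id=17: ✗
order_id=18: ✓ → 321
south_sum = 559 + 236 + 31 + 321 = 1147

1147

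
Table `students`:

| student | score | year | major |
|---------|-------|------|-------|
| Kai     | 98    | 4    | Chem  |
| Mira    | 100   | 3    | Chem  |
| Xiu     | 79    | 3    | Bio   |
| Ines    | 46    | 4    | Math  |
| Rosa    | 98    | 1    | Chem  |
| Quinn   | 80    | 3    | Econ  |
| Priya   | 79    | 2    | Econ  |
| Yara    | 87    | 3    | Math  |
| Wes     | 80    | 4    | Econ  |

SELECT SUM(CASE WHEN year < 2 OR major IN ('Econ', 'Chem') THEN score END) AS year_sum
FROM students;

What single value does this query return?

student=Kai: ✓ → 98
student=Mira: ✓ → 100
student=Xiu: ✗
student=Ines: ✗
student=Rosa: ✓ → 98
student=Quinn: ✓ → 80
student=Priya: ✓ → 79
student=Yara: ✗
student=Wes: ✓ → 80
year_sum = 98 + 100 + 98 + 80 + 79 + 80 = 535

535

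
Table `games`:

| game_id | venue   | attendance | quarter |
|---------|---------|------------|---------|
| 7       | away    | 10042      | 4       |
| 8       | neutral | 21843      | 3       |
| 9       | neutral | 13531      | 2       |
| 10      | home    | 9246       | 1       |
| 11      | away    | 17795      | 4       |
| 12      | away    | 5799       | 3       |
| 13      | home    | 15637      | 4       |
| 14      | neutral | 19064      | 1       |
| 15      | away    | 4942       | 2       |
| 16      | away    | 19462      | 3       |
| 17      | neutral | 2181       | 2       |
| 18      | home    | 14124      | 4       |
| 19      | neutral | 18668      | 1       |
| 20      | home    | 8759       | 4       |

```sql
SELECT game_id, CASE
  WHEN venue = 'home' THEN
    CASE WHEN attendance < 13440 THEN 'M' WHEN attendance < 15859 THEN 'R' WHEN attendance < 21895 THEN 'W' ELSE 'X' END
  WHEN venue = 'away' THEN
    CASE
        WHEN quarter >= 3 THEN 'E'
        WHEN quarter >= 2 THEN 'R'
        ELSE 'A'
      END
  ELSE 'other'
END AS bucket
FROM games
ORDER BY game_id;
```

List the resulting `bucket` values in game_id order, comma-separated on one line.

game_id=7: venue='away' → inner[quarter >= 3] → E
game_id=8: venue='neutral' → outer ELSE → other
game_id=9: venue='neutral' → outer ELSE → other
game_id=10: venue='home' → inner[attendance < 13440] → M
game_id=11: venue='away' → inner[quarter >= 3] → E
game_id=12: venue='away' → inner[quarter >= 3] → E
game_id=13: venue='home' → inner[attendance < 15859] → R
game_id=14: venue='neutral' → outer ELSE → other
game_id=15: venue='away' → inner[quarter >= 2] → R
game_id=16: venue='away' → inner[quarter >= 3] → E
game_id=17: venue='neutral' → outer ELSE → other
game_id=18: venue='home' → inner[attendance < 15859] → R
game_id=19: venue='neutral' → outer ELSE → other
game_id=20: venue='home' → inner[attendance < 13440] → M

E, other, other, M, E, E, R, other, R, E, other, R, other, M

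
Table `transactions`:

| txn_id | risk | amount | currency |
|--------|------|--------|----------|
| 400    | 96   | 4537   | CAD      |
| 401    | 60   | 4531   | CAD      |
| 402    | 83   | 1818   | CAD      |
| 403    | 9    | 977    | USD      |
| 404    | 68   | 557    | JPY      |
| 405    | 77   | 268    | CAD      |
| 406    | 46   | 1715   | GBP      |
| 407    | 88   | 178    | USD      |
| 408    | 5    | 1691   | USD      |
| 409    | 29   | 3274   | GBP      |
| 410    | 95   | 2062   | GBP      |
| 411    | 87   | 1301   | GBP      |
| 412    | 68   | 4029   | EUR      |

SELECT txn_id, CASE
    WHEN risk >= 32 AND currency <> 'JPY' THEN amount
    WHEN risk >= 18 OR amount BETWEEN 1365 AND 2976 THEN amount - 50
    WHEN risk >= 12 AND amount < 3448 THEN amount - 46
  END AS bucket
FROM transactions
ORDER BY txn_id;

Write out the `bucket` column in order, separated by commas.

txn_id=400: risk >= 32 AND currency <> 'JPY' → 4537
txn_id=401: risk >= 32 AND currency <> 'JPY' → 4531
txn_id=402: risk >= 32 AND currency <> 'JPY' → 1818
txn_id=403: (no match → NULL) → NULL
txn_id=404: risk >= 18 OR amount BETWEEN 1365 AND 2976 → 507
txn_id=405: risk >= 32 AND currency <> 'JPY' → 268
txn_id=406: risk >= 32 AND currency <> 'JPY' → 1715
txn_id=407: risk >= 32 AND currency <> 'JPY' → 178
txn_id=408: risk >= 18 OR amount BETWEEN 1365 AND 2976 → 1641
txn_id=409: risk >= 18 OR amount BETWEEN 1365 AND 2976 → 3224
txn_id=410: risk >= 32 AND currency <> 'JPY' → 2062
txn_id=411: risk >= 32 AND currency <> 'JPY' → 1301
txn_id=412: risk >= 32 AND currency <> 'JPY' → 4029

4537, 4531, 1818, NULL, 507, 268, 1715, 178, 1641, 3224, 2062, 1301, 4029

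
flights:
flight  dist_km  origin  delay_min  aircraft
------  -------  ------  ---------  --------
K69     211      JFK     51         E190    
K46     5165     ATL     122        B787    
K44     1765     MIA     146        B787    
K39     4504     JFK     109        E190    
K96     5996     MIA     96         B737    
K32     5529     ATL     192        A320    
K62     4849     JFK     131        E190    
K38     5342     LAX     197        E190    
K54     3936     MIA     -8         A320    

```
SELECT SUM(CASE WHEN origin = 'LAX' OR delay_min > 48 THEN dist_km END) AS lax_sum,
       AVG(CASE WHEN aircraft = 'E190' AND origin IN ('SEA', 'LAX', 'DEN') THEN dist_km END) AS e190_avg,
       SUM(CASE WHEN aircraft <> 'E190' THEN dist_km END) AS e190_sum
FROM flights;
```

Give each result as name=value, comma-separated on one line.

[lax_sum: origin = 'LAX' OR delay_min > 48]
flight=K69: ✓ → 211
flight=K46: ✓ → 5165
flight=K44: ✓ → 1765
flight=K39: ✓ → 4504
flight=K96: ✓ → 5996
flight=K32: ✓ → 5529
flight=K62: ✓ → 4849
flight=K38: ✓ → 5342
flight=K54: ✗
lax_sum = 211 + 5165 + 1765 + 4504 + 5996 + 5529 + 4849 + 5342 = 33361
—
[e190_avg: aircraft = 'E190' AND origin IN ('SEA', 'LAX', 'DEN')]
flight=K69: ✗
flight=K46: ✗
flight=K44: ✗
flight=K39: ✗
flight=K96: ✗
flight=K32: ✗
flight=K62: ✗
flight=K38: ✓ → 5342
flight=K54: ✗
e190_avg = 5342
—
[e190_sum: aircraft <> 'E190']
flight=K69: ✗
flight=K46: ✓ → 5165
flight=K44: ✓ → 1765
flight=K39: ✗
flight=K96: ✓ → 5996
flight=K32: ✓ → 5529
flight=K62: ✗
flight=K38: ✗
flight=K54: ✓ → 3936
e190_sum = 5165 + 1765 + 5996 + 5529 + 3936 = 22391

lax_sum=33361, e190_avg=5342, e190_sum=22391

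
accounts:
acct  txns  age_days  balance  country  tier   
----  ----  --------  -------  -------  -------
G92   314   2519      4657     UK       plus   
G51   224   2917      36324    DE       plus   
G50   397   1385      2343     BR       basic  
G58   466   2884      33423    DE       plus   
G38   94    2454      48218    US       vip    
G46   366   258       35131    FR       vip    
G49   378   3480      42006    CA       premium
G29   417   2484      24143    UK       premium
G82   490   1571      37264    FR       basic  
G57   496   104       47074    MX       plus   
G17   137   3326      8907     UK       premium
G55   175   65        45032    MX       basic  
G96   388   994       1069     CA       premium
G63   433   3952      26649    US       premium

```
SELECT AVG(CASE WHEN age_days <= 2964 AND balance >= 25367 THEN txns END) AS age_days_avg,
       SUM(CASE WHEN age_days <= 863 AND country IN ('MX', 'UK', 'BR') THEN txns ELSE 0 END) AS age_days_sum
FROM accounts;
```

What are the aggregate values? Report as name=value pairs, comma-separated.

age_days_avg=330.1428571429, age_days_sum=671

[age_days_avg: age_days <= 2964 AND balance >= 25367]
acct=G92: ✗
acct=G51: ✓ → 224
acct=G50: ✗
acct=G58: ✓ → 466
acct=G38: ✓ → 94
acct=G46: ✓ → 366
acct=G49: ✗
acct=G29: ✗
acct=G82: ✓ → 490
acct=G57: ✓ → 496
acct=G17: ✗
acct=G55: ✓ → 175
acct=G96: ✗
acct=G63: ✗
age_days_avg = (224 + 466 + 94 + 366 + 490 + 496 + 175) / 7 = 330.1428571429
—
[age_days_sum: age_days <= 863 AND country IN ('MX', 'UK', 'BR')]
acct=G92: ✗
acct=G51: ✗
acct=G50: ✗
acct=G58: ✗
acct=G38: ✗
acct=G46: ✗
acct=G49: ✗
acct=G29: ✗
acct=G82: ✗
acct=G57: ✓ → 496
acct=G17: ✗
acct=G55: ✓ → 175
acct=G96: ✗
acct=G63: ✗
age_days_sum = 496 + 175 = 671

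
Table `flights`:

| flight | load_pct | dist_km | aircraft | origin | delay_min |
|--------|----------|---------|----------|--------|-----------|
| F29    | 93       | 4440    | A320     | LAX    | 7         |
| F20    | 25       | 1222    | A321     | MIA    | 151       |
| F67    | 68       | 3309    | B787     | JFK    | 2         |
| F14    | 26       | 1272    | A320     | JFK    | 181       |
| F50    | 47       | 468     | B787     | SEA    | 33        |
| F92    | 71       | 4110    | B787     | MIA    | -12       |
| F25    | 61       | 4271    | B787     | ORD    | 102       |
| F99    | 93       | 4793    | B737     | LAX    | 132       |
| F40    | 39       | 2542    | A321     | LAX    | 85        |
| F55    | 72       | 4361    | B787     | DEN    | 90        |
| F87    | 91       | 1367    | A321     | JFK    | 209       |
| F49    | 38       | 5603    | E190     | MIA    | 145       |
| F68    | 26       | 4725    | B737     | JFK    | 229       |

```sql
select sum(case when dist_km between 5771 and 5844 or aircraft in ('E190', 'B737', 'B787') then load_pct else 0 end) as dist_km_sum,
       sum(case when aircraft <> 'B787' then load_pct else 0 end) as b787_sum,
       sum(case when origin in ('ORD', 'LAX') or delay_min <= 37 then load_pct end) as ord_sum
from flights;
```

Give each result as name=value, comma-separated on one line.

dist_km_sum=476, b787_sum=431, ord_sum=472

[dist_km_sum: dist_km between 5771 and 5844 or aircraft in ('E190', 'B737', 'B787')]
flight=F29: ✗
flight=F20: ✗
flight=F67: ✓ → 68
flight=F14: ✗
flight=F50: ✓ → 47
flight=F92: ✓ → 71
flight=F25: ✓ → 61
flight=F99: ✓ → 93
flight=F40: ✗
flight=F55: ✓ → 72
flight=F87: ✗
flight=F49: ✓ → 38
flight=F68: ✓ → 26
dist_km_sum = 68 + 47 + 71 + 61 + 93 + 72 + 38 + 26 = 476
—
[b787_sum: aircraft <> 'B787']
flight=F29: ✓ → 93
flight=F20: ✓ → 25
flight=F67: ✗
flight=F14: ✓ → 26
flight=F50: ✗
flight=F92: ✗
flight=F25: ✗
flight=F99: ✓ → 93
flight=F40: ✓ → 39
flight=F55: ✗
flight=F87: ✓ → 91
flight=F49: ✓ → 38
flight=F68: ✓ → 26
b787_sum = 93 + 25 + 26 + 93 + 39 + 91 + 38 + 26 = 431
—
[ord_sum: origin in ('ORD', 'LAX') or delay_min <= 37]
flight=F29: ✓ → 93
flight=F20: ✗
flight=F67: ✓ → 68
flight=F14: ✗
flight=F50: ✓ → 47
flight=F92: ✓ → 71
flight=F25: ✓ → 61
flight=F99: ✓ → 93
flight=F40: ✓ → 39
flight=F55: ✗
flight=F87: ✗
flight=F49: ✗
flight=F68: ✗
ord_sum = 93 + 68 + 47 + 71 + 61 + 93 + 39 = 472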